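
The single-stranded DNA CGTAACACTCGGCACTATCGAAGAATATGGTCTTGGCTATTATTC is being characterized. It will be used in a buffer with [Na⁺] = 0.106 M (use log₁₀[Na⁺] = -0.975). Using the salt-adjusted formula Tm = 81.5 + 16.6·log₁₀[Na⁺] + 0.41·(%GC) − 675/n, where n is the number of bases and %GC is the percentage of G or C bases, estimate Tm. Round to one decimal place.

67.6°C

Length n = 45. Counting bases: A=12, C=10, T=14, G=9
G+C = 19, so %GC = 19/45 × 100 = 42.222%
Salt term: 16.6 × (-0.975) = -16.185
GC term: 0.41 × 42.222 = 17.311; length term: −675/45 = −15
Tm = 81.5 + (-16.185) + 17.311 − 15 = 67.626 → 67.6°C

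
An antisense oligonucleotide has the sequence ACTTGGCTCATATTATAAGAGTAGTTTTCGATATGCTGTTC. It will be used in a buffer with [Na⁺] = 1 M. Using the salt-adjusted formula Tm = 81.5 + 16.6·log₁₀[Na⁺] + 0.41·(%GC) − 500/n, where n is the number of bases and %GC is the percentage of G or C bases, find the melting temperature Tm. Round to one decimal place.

Length n = 41. Counting bases: G=8, A=10, T=17, C=6
G+C = 14, so %GC = 14/41 × 100 = 34.146%
Salt term: 16.6 × (0) = 0
GC term: 0.41 × 34.146 = 14; length term: −500/41 = −12.195
Tm = 81.5 + (0) + 14 − 12.195 = 83.305 → 83.3°C

83.3°C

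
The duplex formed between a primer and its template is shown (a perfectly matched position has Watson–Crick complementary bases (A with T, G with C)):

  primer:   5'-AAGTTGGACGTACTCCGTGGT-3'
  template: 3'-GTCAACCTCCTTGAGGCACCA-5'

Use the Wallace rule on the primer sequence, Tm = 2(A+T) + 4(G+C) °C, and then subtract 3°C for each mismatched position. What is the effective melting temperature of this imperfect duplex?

55°C

Primer base counts: A=4, T=6, G=7, C=4 → A+T=10, G+C=11
Perfect-match Tm = 2(10) + 4(11) = 20 + 44 = 64°C
Mismatches (positions where the bases are not complementary): 3 (at positions 1, 9, 11)
Effective Tm = 64 − 3×3 = 64 − 9 = 55°C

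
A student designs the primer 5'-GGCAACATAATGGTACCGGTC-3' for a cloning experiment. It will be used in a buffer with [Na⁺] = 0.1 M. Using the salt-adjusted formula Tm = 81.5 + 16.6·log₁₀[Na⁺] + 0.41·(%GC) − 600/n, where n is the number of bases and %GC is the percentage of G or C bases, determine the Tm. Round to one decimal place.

57.8°C

Length n = 21. T=4, C=5, A=6, G=6
G+C = 11, so %GC = 11/21 × 100 = 52.381%
Salt term: 16.6 × (-1) = -16.6
GC term: 0.41 × 52.381 = 21.476; length term: −600/21 = −28.571
Tm = 81.5 + (-16.6) + 21.476 − 28.571 = 57.805 → 57.8°C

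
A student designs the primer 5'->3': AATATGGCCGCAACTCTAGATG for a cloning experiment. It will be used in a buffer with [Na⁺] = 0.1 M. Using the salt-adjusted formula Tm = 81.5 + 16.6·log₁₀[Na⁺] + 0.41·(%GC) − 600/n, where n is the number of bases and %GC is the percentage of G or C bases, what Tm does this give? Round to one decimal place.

Length n = 22. Scanning the sequence gives C=5, T=5, G=5, A=7.
G+C = 10, so %GC = 10/22 × 100 = 45.455%
Salt term: 16.6 × (-1) = -16.6
GC term: 0.41 × 45.455 = 18.637; length term: −600/22 = −27.273
Tm = 81.5 + (-16.6) + 18.637 − 27.273 = 56.264 → 56.3°C

56.3°C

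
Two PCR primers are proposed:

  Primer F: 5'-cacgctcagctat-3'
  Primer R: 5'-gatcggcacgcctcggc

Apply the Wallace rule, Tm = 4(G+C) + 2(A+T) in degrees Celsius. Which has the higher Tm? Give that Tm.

Primer R, 60°C

Primer F: A+T=6, G+C=7 → Tm = 2(6)+4(7) = 40°C
Primer R: A+T=4, G+C=13 → Tm = 2(4)+4(13) = 60°C
40°C vs 60°C → primer R is higher.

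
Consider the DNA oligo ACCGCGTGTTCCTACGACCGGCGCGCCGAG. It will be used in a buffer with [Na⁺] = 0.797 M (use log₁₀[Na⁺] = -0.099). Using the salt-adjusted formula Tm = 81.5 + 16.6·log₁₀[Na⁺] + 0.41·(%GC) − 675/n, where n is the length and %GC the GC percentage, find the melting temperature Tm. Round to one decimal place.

Length n = 30. Scanning the sequence gives T=4, G=10, C=12, A=4.
G+C = 22, so %GC = 22/30 × 100 = 73.333%
Salt term: 16.6 × (-0.099) = -1.643
GC term: 0.41 × 73.333 = 30.067; length term: −675/30 = −22.5
Tm = 81.5 + (-1.643) + 30.067 − 22.5 = 87.424 → 87.4°C

87.4°C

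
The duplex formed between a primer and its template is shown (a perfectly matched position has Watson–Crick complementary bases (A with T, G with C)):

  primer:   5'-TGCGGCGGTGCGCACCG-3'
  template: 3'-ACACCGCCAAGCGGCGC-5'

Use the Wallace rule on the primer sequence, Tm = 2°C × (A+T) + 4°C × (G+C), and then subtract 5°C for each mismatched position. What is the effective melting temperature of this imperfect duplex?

42°C

Primer base counts: A=1, T=2, G=8, C=6 → A+T=3, G+C=14
Perfect-match Tm = 2(3) + 4(14) = 6 + 56 = 62°C
Mismatches (positions where the bases are not complementary): 4 (at positions 3, 10, 14, 15)
Effective Tm = 62 − 4×5 = 62 − 20 = 42°C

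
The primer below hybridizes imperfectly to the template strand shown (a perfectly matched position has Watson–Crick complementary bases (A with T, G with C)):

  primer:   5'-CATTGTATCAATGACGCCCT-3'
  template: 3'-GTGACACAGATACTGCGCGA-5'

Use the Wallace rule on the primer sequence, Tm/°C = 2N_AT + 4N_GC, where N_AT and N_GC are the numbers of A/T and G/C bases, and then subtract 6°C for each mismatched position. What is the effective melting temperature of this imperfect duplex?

34°C

Primer base counts: A=5, T=6, G=3, C=6 → A+T=11, G+C=9
Perfect-match Tm = 2(11) + 4(9) = 22 + 36 = 58°C
Mismatches (positions where the bases are not complementary): 4 (at positions 3, 7, 10, 18)
Effective Tm = 58 − 4×6 = 58 − 24 = 34°C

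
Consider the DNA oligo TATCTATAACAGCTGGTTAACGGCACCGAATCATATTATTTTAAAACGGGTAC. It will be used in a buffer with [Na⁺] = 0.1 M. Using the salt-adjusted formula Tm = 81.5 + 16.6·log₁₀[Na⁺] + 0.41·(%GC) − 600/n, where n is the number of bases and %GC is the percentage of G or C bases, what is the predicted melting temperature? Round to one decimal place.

68.3°C

Length n = 53. Base counts: G=9, A=18, C=10, T=16
G+C = 19, so %GC = 19/53 × 100 = 35.849%
Salt term: 16.6 × (-1) = -16.6
GC term: 0.41 × 35.849 = 14.698; length term: −600/53 = −11.321
Tm = 81.5 + (-16.6) + 14.698 − 11.321 = 68.277 → 68.3°C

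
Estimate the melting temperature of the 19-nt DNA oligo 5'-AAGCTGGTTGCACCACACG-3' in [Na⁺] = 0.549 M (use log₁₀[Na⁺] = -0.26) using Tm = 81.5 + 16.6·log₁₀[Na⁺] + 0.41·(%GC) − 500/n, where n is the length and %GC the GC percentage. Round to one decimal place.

74.6°C

Length n = 19. G=5, A=5, C=6, T=3
G+C = 11, so %GC = 11/19 × 100 = 57.895%
Salt term: 16.6 × (-0.26) = -4.316
GC term: 0.41 × 57.895 = 23.737; length term: −500/19 = −26.316
Tm = 81.5 + (-4.316) + 23.737 − 26.316 = 74.605 → 74.6°C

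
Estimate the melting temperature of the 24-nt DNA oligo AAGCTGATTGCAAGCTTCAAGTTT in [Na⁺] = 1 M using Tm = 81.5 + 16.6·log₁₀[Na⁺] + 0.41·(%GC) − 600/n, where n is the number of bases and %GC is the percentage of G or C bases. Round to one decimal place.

71.9°C

Length n = 24. Counting bases: A=7, C=4, G=5, T=8
G+C = 9, so %GC = 9/24 × 100 = 37.5%
Salt term: 16.6 × (0) = 0
GC term: 0.41 × 37.5 = 15.375; length term: −600/24 = −25
Tm = 81.5 + (0) + 15.375 − 25 = 71.875 → 71.9°C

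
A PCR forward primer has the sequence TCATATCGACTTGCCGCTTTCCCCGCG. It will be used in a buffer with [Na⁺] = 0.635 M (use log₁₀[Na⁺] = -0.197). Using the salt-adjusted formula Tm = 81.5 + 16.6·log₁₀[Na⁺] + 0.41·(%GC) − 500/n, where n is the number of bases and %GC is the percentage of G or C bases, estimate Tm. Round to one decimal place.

84.0°C

Length n = 27. Counting bases: A=3, T=8, G=5, C=11
G+C = 16, so %GC = 16/27 × 100 = 59.259%
Salt term: 16.6 × (-0.197) = -3.27
GC term: 0.41 × 59.259 = 24.296; length term: −500/27 = −18.519
Tm = 81.5 + (-3.27) + 24.296 − 18.519 = 84.007 → 84.0°C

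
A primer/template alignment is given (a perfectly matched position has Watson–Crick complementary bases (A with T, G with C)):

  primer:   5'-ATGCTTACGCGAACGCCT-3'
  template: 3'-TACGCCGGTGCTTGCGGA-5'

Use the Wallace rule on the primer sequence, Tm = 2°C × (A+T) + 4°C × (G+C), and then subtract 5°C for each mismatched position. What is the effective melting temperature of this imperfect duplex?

36°C

Primer base counts: A=4, T=4, G=4, C=6 → A+T=8, G+C=10
Perfect-match Tm = 2(8) + 4(10) = 16 + 40 = 56°C
Mismatches (positions where the bases are not complementary): 4 (at positions 5, 6, 7, 9)
Effective Tm = 56 − 4×5 = 56 − 20 = 36°C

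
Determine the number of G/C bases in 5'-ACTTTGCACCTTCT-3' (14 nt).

Scanning the sequence gives A=2, C=5, T=6, G=1.
Total G or C: 1 + 5 = 6

6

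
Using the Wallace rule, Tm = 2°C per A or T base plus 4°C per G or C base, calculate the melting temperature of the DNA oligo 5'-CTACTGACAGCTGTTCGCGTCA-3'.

Base counts: C=7, G=5, A=4, T=6
So N_AT = 10 and N_GC = 12.
Tm = 4·12 + 2·10 = 48 + 20 = 68°C

68°C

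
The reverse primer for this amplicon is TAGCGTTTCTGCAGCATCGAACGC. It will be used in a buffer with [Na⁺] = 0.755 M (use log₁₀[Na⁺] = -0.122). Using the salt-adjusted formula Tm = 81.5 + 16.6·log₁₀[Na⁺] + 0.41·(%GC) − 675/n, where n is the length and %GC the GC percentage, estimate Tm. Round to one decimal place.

73.6°C

Length n = 24. Scanning the sequence gives A=5, T=6, C=7, G=6.
G+C = 13, so %GC = 13/24 × 100 = 54.167%
Salt term: 16.6 × (-0.122) = -2.025
GC term: 0.41 × 54.167 = 22.208; length term: −675/24 = −28.125
Tm = 81.5 + (-2.025) + 22.208 − 28.125 = 73.558 → 73.6°C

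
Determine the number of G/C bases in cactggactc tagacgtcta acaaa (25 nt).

Scanning the sequence gives T=5, G=4, A=9, C=7.
Total G or C: 4 + 7 = 11

11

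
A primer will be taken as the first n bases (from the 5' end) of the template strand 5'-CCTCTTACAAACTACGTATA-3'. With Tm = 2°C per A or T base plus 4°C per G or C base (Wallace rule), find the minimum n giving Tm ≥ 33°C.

n = 12

First 11 bases: CCTCTTACAAA → Tm = 30°C (< 33°C)
First 12 bases: CCTCTTACAAAC → Tm = 34°C (≥ 33°C)
Each additional base adds 2°C (A/T) or 4°C (G/C), so Tm is non-decreasing in n; n = 12 is the first length to reach 33°C.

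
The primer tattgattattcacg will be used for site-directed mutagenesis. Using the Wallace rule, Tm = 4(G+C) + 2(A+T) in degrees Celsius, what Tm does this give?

Counting bases: C=2, G=2, A=4, T=7
AT pairs contribute 11, GC pairs contribute 4.
Tm = 2(11) + 4(4) = 22 + 16 = 38°C

38°C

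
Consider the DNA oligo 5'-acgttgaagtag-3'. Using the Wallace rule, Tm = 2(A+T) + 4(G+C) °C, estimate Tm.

Scanning the sequence gives T=3, A=4, C=1, G=4.
So N_AT = 7 and N_GC = 5.
Tm = 4·5 + 2·7 = 20 + 14 = 34°C

34°C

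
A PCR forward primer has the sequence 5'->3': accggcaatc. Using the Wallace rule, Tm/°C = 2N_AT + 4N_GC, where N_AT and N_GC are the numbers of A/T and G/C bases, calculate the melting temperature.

Base counts: T=1, G=2, C=4, A=3
AT pairs contribute 4, GC pairs contribute 6.
Tm = 2(4) + 4(6) = 8 + 24 = 32°C

32°C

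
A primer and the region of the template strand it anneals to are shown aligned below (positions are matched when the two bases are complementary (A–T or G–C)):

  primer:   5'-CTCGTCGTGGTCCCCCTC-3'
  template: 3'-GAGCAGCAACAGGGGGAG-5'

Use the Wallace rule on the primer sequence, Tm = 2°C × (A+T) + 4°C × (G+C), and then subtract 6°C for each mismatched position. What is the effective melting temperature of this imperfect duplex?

Primer base counts: A=0, T=5, G=4, C=9 → A+T=5, G+C=13
Perfect-match Tm = 2(5) + 4(13) = 10 + 52 = 62°C
Mismatches (positions where the bases are not complementary): 1 (at position 9)
Effective Tm = 62 − 1×6 = 62 − 6 = 56°C

56°C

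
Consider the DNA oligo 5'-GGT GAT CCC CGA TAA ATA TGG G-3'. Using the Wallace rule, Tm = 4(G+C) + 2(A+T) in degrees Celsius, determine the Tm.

66°C

C=4, A=6, T=5, G=7
So N_AT = 11 and N_GC = 11.
Tm = 2(11) + 4(11) = 22 + 44 = 66°C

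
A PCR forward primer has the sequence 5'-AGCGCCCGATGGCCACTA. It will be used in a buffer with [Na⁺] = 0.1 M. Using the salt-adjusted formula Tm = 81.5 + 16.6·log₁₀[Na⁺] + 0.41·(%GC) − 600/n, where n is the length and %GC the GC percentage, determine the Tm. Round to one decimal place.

58.9°C

Length n = 18. Counting bases: C=7, T=2, A=4, G=5
G+C = 12, so %GC = 12/18 × 100 = 66.667%
Salt term: 16.6 × (-1) = -16.6
GC term: 0.41 × 66.667 = 27.333; length term: −600/18 = −33.333
Tm = 81.5 + (-16.6) + 27.333 − 33.333 = 58.9 → 58.9°C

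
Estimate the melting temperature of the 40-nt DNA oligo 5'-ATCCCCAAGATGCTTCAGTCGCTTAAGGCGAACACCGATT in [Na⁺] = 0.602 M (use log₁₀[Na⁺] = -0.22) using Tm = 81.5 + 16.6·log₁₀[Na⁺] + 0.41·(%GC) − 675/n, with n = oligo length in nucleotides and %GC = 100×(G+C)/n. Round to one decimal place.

81.5°C

Length n = 40. Base counts: A=11, C=12, T=9, G=8
G+C = 20, so %GC = 20/40 × 100 = 50%
Salt term: 16.6 × (-0.22) = -3.652
GC term: 0.41 × 50 = 20.5; length term: −675/40 = −16.875
Tm = 81.5 + (-3.652) + 20.5 − 16.875 = 81.473 → 81.5°C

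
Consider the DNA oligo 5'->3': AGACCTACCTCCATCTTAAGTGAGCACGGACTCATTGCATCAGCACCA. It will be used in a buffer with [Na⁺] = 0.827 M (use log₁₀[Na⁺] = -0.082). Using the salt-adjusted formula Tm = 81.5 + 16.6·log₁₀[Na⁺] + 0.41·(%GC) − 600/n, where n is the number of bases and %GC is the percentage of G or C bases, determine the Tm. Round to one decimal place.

88.1°C

Length n = 48. Scanning the sequence gives G=8, T=10, C=16, A=14.
G+C = 24, so %GC = 24/48 × 100 = 50%
Salt term: 16.6 × (-0.082) = -1.361
GC term: 0.41 × 50 = 20.5; length term: −600/48 = −12.5
Tm = 81.5 + (-1.361) + 20.5 − 12.5 = 88.139 → 88.1°C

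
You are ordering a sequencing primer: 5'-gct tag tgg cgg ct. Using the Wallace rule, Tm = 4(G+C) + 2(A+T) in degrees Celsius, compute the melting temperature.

46°C

Base counts: C=3, A=1, G=6, T=4
So N_AT = 5 and N_GC = 9.
Tm = 2×5 + 4×9 = 46°C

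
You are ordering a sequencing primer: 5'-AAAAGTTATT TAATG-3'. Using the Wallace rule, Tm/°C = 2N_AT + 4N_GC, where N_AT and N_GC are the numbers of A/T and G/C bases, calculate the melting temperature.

Base counts: G=2, A=7, T=6, C=0
AT pairs contribute 13, GC pairs contribute 2.
Tm = 4·2 + 2·13 = 8 + 26 = 34°C

34°C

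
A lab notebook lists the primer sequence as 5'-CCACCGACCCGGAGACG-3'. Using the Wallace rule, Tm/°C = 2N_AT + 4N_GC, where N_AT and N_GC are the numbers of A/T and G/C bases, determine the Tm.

60°C

Scanning the sequence gives C=8, T=0, A=4, G=5.
A+T = 4, G+C = 13
Tm = 2×4 + 4×13 = 60°C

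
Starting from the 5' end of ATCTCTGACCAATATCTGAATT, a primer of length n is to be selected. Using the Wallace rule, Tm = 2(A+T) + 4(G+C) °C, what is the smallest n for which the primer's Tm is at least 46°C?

First 16 bases: ATCTCTGACCAATATC → Tm = 44°C (< 46°C)
First 17 bases: ATCTCTGACCAATATCT → Tm = 46°C (≥ 46°C)
Since every base adds ≥2°C, Tm only increases with n, so the threshold is first crossed at n = 17.

n = 17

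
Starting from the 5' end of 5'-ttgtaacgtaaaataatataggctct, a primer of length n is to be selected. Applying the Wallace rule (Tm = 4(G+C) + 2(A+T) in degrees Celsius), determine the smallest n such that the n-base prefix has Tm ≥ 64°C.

n = 25

First 24 bases: TTGTAACGTAAAATAATATAGGCT → Tm = 60°C (< 64°C)
First 25 bases: TTGTAACGTAAAATAATATAGGCTC → Tm = 64°C (≥ 64°C)
Each additional base adds 2°C (A/T) or 4°C (G/C), so Tm is non-decreasing in n; n = 25 is the first length to reach 64°C.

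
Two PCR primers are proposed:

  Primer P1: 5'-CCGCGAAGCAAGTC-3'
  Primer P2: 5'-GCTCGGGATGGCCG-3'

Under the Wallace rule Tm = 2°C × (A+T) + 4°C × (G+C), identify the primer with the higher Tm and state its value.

Primer P1: A+T=5, G+C=9 → Tm = 2(5)+4(9) = 46°C
Primer P2: A+T=3, G+C=11 → Tm = 2(3)+4(11) = 50°C
46°C vs 50°C → primer P2 is higher.

Primer P2, 50°C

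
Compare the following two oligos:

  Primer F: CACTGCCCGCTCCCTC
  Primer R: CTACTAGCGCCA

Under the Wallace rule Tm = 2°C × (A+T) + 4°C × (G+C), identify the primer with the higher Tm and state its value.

Primer F, 56°C

Primer F: A+T=4, G+C=12 → Tm = 2(4)+4(12) = 56°C
Primer R: A+T=5, G+C=7 → Tm = 2(5)+4(7) = 38°C
56°C vs 38°C → primer F is higher.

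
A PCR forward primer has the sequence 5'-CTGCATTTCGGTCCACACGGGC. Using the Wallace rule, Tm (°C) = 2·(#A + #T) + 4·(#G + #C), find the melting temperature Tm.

Base counts: G=6, A=3, T=5, C=8
So N_AT = 8 and N_GC = 14.
Tm = 2(8) + 4(14) = 16 + 56 = 72°C

72°C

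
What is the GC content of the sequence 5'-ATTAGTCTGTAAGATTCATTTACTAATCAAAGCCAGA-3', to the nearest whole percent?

Base counts: C=6, A=14, G=5, T=12
G+C = 5 + 6 = 11 out of 37 bases
%GC = 11/37 × 100 = 29.73% ≈ 30%

30%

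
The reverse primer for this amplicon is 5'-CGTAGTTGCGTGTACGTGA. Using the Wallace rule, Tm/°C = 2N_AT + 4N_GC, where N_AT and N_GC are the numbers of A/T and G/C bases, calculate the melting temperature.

Counting bases: C=3, A=3, G=7, T=6
A+T = 9, G+C = 10
Tm = 2(9) + 4(10) = 18 + 40 = 58°C

58°C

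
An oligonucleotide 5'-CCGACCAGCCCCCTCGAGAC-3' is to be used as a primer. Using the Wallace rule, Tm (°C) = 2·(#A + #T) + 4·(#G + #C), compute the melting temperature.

70°C

Base counts: A=4, C=11, G=4, T=1
So N_AT = 5 and N_GC = 15.
Tm = 2×5 + 4×15 = 70°C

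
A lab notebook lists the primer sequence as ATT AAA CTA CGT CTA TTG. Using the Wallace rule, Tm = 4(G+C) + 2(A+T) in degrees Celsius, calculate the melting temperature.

A=6, G=2, T=7, C=3
So N_AT = 13 and N_GC = 5.
Tm = 2(13) + 4(5) = 26 + 20 = 46°C

46°C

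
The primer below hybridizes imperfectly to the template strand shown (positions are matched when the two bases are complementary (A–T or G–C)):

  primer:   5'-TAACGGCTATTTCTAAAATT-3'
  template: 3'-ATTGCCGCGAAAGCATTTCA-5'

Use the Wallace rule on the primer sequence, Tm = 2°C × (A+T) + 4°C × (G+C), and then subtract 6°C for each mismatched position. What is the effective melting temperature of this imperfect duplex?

Primer base counts: A=7, T=8, G=2, C=3 → A+T=15, G+C=5
Perfect-match Tm = 2(15) + 4(5) = 30 + 20 = 50°C
Mismatches (positions where the bases are not complementary): 5 (at positions 8, 9, 14, 15, 19)
Effective Tm = 50 − 5×6 = 50 − 30 = 20°C

20°C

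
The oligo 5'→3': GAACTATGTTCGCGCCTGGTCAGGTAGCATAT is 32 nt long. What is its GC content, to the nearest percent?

Base counts: T=9, A=7, G=9, C=7
G+C = 9 + 7 = 16 out of 32 bases
%GC = 16/32 × 100 = 50% ≈ 50%

50%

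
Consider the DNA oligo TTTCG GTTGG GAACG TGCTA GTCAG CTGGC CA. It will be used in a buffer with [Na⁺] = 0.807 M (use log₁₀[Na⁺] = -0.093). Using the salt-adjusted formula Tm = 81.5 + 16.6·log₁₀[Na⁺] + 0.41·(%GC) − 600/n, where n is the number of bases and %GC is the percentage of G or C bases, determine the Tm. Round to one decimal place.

Length n = 32. Base counts: C=7, A=5, G=11, T=9
G+C = 18, so %GC = 18/32 × 100 = 56.25%
Salt term: 16.6 × (-0.093) = -1.544
GC term: 0.41 × 56.25 = 23.062; length term: −600/32 = −18.75
Tm = 81.5 + (-1.544) + 23.062 − 18.75 = 84.268 → 84.3°C

84.3°C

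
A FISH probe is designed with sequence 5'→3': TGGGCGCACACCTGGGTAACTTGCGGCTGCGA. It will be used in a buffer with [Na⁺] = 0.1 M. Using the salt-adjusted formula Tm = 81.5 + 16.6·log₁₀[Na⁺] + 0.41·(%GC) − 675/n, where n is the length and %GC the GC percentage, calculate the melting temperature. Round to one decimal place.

Length n = 32. Counting bases: C=9, G=12, T=6, A=5
G+C = 21, so %GC = 21/32 × 100 = 65.625%
Salt term: 16.6 × (-1) = -16.6
GC term: 0.41 × 65.625 = 26.906; length term: −675/32 = −21.094
Tm = 81.5 + (-16.6) + 26.906 − 21.094 = 70.712 → 70.7°C

70.7°C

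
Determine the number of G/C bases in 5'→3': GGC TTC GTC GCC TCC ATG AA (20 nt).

Base counts: T=5, C=7, G=5, A=3
G+C = 5 + 7 = 12

12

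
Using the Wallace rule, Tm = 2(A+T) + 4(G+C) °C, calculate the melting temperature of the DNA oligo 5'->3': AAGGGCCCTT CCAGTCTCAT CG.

Scanning the sequence gives G=5, A=4, T=5, C=8.
AT pairs contribute 9, GC pairs contribute 13.
Tm = 2×9 + 4×13 = 70°C

70°C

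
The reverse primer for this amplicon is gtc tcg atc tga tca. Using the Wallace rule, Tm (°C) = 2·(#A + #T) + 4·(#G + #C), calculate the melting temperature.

Scanning the sequence gives C=4, T=5, G=3, A=3.
So N_AT = 8 and N_GC = 7.
Tm = 2×8 + 4×7 = 44°C

44°C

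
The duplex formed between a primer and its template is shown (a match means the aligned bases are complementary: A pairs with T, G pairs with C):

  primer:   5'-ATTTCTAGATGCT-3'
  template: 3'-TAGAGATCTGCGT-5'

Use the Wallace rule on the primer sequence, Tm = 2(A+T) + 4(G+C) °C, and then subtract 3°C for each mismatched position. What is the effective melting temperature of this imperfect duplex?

25°C

Primer base counts: A=3, T=6, G=2, C=2 → A+T=9, G+C=4
Perfect-match Tm = 2(9) + 4(4) = 18 + 16 = 34°C
Mismatches (positions where the bases are not complementary): 3 (at positions 3, 10, 13)
Effective Tm = 34 − 3×3 = 34 − 9 = 25°C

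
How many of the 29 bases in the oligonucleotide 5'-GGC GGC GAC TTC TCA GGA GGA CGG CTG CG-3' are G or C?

Counting bases: A=4, G=13, C=8, T=4
G+C = 13 + 8 = 21

21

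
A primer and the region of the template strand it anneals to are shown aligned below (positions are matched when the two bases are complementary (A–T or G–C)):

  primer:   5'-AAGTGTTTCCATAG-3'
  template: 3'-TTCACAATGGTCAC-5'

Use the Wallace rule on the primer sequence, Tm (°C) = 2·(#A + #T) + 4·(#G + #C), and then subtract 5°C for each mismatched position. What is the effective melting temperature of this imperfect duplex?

23°C

Primer base counts: A=4, T=5, G=3, C=2 → A+T=9, G+C=5
Perfect-match Tm = 2(9) + 4(5) = 18 + 20 = 38°C
Mismatches (positions where the bases are not complementary): 3 (at positions 8, 12, 13)
Effective Tm = 38 − 3×5 = 38 − 15 = 23°C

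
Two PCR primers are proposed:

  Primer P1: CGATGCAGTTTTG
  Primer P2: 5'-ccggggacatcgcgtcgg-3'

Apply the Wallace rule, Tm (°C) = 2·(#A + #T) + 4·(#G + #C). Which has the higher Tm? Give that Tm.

Primer P1: A+T=7, G+C=6 → Tm = 2(7)+4(6) = 38°C
Primer P2: A+T=4, G+C=14 → Tm = 2(4)+4(14) = 64°C
38°C vs 64°C → primer P2 is higher.

Primer P2, 64°C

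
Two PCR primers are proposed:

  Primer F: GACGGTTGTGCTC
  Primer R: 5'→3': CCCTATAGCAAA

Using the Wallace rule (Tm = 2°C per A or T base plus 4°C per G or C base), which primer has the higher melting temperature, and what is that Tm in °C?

Primer F, 42°C

Primer F: A+T=5, G+C=8 → Tm = 2(5)+4(8) = 42°C
Primer R: A+T=7, G+C=5 → Tm = 2(7)+4(5) = 34°C
42°C vs 34°C → primer F is higher.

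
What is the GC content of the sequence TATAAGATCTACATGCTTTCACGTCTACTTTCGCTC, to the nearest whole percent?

39%

Base counts: A=8, G=4, C=10, T=14
G+C = 4 + 10 = 14 out of 36 bases
%GC = 14/36 × 100 = 38.89% ≈ 39%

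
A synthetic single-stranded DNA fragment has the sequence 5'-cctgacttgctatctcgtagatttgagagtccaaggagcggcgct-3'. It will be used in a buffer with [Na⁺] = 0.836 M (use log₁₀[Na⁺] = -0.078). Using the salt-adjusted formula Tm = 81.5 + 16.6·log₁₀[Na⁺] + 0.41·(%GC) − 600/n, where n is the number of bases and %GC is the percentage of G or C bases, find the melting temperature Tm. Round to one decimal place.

Length n = 45. Counting bases: A=9, C=11, G=13, T=12
G+C = 24, so %GC = 24/45 × 100 = 53.333%
Salt term: 16.6 × (-0.078) = -1.295
GC term: 0.41 × 53.333 = 21.867; length term: −600/45 = −13.333
Tm = 81.5 + (-1.295) + 21.867 − 13.333 = 88.739 → 88.7°C

88.7°C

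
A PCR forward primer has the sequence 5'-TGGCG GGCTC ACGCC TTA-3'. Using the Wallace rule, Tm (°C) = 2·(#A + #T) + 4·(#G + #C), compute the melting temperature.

60°C

Counting bases: C=6, T=4, A=2, G=6
AT pairs contribute 6, GC pairs contribute 12.
Tm = 2×6 + 4×12 = 60°C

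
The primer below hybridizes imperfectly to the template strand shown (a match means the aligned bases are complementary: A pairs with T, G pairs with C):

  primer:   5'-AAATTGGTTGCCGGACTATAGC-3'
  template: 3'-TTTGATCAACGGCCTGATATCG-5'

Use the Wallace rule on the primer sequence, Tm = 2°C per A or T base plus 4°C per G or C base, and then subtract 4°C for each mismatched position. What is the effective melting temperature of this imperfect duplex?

56°C

Primer base counts: A=6, T=6, G=6, C=4 → A+T=12, G+C=10
Perfect-match Tm = 2(12) + 4(10) = 24 + 40 = 64°C
Mismatches (positions where the bases are not complementary): 2 (at positions 4, 6)
Effective Tm = 64 − 2×4 = 64 − 8 = 56°C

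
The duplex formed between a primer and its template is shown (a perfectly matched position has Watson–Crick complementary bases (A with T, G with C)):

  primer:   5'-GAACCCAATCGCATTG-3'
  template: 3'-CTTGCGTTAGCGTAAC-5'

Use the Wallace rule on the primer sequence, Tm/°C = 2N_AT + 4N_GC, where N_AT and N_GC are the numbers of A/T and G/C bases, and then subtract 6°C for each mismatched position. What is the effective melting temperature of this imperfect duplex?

Primer base counts: A=5, T=3, G=3, C=5 → A+T=8, G+C=8
Perfect-match Tm = 2(8) + 4(8) = 16 + 32 = 48°C
Mismatches (positions where the bases are not complementary): 1 (at position 5)
Effective Tm = 48 − 1×6 = 48 − 6 = 42°C

42°C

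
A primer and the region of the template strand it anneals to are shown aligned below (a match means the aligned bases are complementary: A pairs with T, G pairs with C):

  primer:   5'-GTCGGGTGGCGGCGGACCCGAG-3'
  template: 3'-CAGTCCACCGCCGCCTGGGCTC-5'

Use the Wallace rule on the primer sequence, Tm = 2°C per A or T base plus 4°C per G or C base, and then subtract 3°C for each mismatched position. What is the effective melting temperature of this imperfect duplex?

77°C

Primer base counts: A=2, T=2, G=12, C=6 → A+T=4, G+C=18
Perfect-match Tm = 2(4) + 4(18) = 8 + 72 = 80°C
Mismatches (positions where the bases are not complementary): 1 (at position 4)
Effective Tm = 80 − 1×3 = 80 − 3 = 77°C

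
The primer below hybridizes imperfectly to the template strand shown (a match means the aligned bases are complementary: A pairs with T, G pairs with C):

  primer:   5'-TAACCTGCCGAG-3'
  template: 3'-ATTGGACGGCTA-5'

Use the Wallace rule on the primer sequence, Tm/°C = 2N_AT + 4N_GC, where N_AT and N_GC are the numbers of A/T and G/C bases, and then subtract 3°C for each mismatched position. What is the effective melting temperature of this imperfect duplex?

35°C

Primer base counts: A=3, T=2, G=3, C=4 → A+T=5, G+C=7
Perfect-match Tm = 2(5) + 4(7) = 10 + 28 = 38°C
Mismatches (positions where the bases are not complementary): 1 (at position 12)
Effective Tm = 38 − 1×3 = 38 − 3 = 35°C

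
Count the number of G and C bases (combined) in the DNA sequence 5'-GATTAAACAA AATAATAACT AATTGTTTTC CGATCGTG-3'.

10

Counting bases: C=5, T=13, A=15, G=5
Total G or C: 5 + 5 = 10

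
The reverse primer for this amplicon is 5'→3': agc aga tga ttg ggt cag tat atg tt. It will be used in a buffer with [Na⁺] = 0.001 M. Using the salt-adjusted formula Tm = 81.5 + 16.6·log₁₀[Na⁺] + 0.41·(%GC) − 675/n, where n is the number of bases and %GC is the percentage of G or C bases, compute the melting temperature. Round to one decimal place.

21.5°C

Length n = 26. G=8, C=2, T=9, A=7
G+C = 10, so %GC = 10/26 × 100 = 38.462%
Salt term: 16.6 × (-3) = -49.8
GC term: 0.41 × 38.462 = 15.769; length term: −675/26 = −25.962
Tm = 81.5 + (-49.8) + 15.769 − 25.962 = 21.507 → 21.5°C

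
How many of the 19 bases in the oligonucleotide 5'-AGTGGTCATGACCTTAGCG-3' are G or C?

10

Base counts: C=4, A=4, G=6, T=5
Total G or C: 6 + 4 = 10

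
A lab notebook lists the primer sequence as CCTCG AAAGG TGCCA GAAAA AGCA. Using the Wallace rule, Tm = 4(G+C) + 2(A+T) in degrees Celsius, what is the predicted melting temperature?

Base counts: C=6, A=10, G=6, T=2
AT pairs contribute 12, GC pairs contribute 12.
Tm = 2×12 + 4×12 = 72°C

72°C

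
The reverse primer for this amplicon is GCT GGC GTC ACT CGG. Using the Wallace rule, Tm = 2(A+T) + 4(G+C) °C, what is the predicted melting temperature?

Base counts: G=6, T=3, C=5, A=1
AT pairs contribute 4, GC pairs contribute 11.
Tm = 2(4) + 4(11) = 8 + 44 = 52°C

52°C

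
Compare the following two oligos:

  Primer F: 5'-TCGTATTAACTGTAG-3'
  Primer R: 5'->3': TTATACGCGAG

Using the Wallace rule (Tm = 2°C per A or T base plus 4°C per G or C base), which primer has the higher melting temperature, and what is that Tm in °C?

Primer F, 40°C

Primer F: A+T=10, G+C=5 → Tm = 2(10)+4(5) = 40°C
Primer R: A+T=6, G+C=5 → Tm = 2(6)+4(5) = 32°C
40°C vs 32°C → primer F is higher.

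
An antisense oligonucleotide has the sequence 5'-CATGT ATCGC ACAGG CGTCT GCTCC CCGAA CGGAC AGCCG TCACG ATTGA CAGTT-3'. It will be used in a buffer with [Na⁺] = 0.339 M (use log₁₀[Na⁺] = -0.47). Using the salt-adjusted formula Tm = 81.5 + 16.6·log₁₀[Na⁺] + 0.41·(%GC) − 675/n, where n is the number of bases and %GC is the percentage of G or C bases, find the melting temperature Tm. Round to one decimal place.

85.3°C

Length n = 55. Base counts: T=11, C=18, G=14, A=12
G+C = 32, so %GC = 32/55 × 100 = 58.182%
Salt term: 16.6 × (-0.47) = -7.802
GC term: 0.41 × 58.182 = 23.855; length term: −675/55 = −12.273
Tm = 81.5 + (-7.802) + 23.855 − 12.273 = 85.28 → 85.3°C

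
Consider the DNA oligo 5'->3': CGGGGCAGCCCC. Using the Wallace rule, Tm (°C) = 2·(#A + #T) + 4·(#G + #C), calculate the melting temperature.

A=1, T=0, C=6, G=5
So N_AT = 1 and N_GC = 11.
Tm = 2×1 + 4×11 = 46°C

46°C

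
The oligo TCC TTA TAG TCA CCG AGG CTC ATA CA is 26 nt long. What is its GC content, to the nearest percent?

C=8, T=7, A=7, G=4
G+C = 4 + 8 = 12 out of 26 bases
%GC = 12/26 × 100 = 46.15% ≈ 46%

46%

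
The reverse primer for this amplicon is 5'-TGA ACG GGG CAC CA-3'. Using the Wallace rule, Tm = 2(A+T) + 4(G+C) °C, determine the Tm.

Base counts: C=4, G=5, A=4, T=1
A+T = 5, G+C = 9
Tm = 2×5 + 4×9 = 46°C

46°C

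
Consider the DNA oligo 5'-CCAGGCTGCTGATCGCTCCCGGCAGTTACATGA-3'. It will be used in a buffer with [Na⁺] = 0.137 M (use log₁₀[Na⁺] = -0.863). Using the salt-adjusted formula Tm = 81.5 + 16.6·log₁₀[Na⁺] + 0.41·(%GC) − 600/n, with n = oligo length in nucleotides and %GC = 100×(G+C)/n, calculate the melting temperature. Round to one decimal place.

Length n = 33. Base counts: C=11, T=7, A=6, G=9
G+C = 20, so %GC = 20/33 × 100 = 60.606%
Salt term: 16.6 × (-0.863) = -14.326
GC term: 0.41 × 60.606 = 24.848; length term: −600/33 = −18.182
Tm = 81.5 + (-14.326) + 24.848 − 18.182 = 73.84 → 73.8°C

73.8°C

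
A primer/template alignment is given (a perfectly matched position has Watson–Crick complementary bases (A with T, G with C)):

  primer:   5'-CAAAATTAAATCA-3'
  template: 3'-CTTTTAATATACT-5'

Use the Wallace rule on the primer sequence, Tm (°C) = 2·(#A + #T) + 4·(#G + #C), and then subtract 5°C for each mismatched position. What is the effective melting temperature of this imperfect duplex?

Primer base counts: A=8, T=3, G=0, C=2 → A+T=11, G+C=2
Perfect-match Tm = 2(11) + 4(2) = 22 + 8 = 30°C
Mismatches (positions where the bases are not complementary): 3 (at positions 1, 9, 12)
Effective Tm = 30 − 3×5 = 30 − 15 = 15°C

15°C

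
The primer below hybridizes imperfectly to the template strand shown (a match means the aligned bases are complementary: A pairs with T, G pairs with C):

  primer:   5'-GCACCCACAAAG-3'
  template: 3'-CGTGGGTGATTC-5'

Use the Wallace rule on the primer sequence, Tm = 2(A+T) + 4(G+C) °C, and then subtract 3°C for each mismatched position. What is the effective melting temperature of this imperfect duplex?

35°C

Primer base counts: A=5, T=0, G=2, C=5 → A+T=5, G+C=7
Perfect-match Tm = 2(5) + 4(7) = 10 + 28 = 38°C
Mismatches (positions where the bases are not complementary): 1 (at position 9)
Effective Tm = 38 − 1×3 = 38 − 3 = 35°C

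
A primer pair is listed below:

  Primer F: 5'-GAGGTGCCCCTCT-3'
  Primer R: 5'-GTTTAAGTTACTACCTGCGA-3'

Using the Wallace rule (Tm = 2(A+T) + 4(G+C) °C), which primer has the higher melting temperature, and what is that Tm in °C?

Primer F: A+T=4, G+C=9 → Tm = 2(4)+4(9) = 44°C
Primer R: A+T=12, G+C=8 → Tm = 2(12)+4(8) = 56°C
44°C vs 56°C → primer R is higher.

Primer R, 56°C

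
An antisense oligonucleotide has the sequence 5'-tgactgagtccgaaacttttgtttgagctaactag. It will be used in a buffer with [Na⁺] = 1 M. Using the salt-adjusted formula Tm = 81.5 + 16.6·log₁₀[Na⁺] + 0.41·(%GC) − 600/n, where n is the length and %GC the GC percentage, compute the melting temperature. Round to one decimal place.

Length n = 35. Base counts: G=8, T=12, A=9, C=6
G+C = 14, so %GC = 14/35 × 100 = 40%
Salt term: 16.6 × (0) = 0
GC term: 0.41 × 40 = 16.4; length term: −600/35 = −17.143
Tm = 81.5 + (0) + 16.4 − 17.143 = 80.757 → 80.8°C

80.8°C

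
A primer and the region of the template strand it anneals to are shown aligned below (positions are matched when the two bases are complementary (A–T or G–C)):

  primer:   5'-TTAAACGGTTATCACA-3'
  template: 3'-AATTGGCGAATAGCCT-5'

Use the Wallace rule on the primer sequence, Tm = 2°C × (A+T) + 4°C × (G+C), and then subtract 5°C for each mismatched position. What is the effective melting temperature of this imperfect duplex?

22°C

Primer base counts: A=6, T=5, G=2, C=3 → A+T=11, G+C=5
Perfect-match Tm = 2(11) + 4(5) = 22 + 20 = 42°C
Mismatches (positions where the bases are not complementary): 4 (at positions 5, 8, 14, 15)
Effective Tm = 42 − 4×5 = 42 − 20 = 22°C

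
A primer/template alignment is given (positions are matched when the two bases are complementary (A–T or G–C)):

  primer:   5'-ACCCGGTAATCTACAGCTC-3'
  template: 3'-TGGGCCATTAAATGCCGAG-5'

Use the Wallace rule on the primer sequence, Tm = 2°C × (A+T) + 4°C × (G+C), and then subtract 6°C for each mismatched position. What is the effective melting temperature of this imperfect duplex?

46°C

Primer base counts: A=5, T=4, G=3, C=7 → A+T=9, G+C=10
Perfect-match Tm = 2(9) + 4(10) = 18 + 40 = 58°C
Mismatches (positions where the bases are not complementary): 2 (at positions 11, 15)
Effective Tm = 58 − 2×6 = 58 − 12 = 46°C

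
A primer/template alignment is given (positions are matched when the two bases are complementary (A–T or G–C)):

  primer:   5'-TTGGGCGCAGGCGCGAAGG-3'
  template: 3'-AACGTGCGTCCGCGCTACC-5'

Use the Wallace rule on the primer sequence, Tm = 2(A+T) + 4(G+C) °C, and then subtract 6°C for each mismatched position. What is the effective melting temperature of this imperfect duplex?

48°C

Primer base counts: A=3, T=2, G=10, C=4 → A+T=5, G+C=14
Perfect-match Tm = 2(5) + 4(14) = 10 + 56 = 66°C
Mismatches (positions where the bases are not complementary): 3 (at positions 4, 5, 17)
Effective Tm = 66 − 3×6 = 66 − 18 = 48°C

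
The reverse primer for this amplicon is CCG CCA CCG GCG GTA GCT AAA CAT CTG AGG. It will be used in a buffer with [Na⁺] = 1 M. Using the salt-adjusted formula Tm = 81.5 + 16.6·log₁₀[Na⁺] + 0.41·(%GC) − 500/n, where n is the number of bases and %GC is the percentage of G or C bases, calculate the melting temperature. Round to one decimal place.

Length n = 30. C=10, A=7, G=9, T=4
G+C = 19, so %GC = 19/30 × 100 = 63.333%
Salt term: 16.6 × (0) = 0
GC term: 0.41 × 63.333 = 25.967; length term: −500/30 = −16.667
Tm = 81.5 + (0) + 25.967 − 16.667 = 90.8 → 90.8°C

90.8°C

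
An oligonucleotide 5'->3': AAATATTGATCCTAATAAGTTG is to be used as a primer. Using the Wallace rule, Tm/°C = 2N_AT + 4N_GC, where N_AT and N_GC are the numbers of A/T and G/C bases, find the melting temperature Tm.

Counting bases: G=3, A=9, C=2, T=8
AT pairs contribute 17, GC pairs contribute 5.
Tm = 4·5 + 2·17 = 20 + 34 = 54°C

54°C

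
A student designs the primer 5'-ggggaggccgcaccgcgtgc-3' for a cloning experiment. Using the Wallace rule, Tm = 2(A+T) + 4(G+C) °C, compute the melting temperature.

74°C

Scanning the sequence gives A=2, T=1, C=7, G=10.
A+T = 3, G+C = 17
Tm = 2(3) + 4(17) = 6 + 68 = 74°C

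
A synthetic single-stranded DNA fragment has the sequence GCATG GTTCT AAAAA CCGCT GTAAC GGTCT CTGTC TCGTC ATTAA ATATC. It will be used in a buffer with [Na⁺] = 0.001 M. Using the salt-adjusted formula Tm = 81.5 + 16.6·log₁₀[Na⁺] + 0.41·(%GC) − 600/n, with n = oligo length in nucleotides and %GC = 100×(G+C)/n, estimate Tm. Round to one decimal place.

36.9°C

Length n = 50. Scanning the sequence gives T=16, C=12, A=13, G=9.
G+C = 21, so %GC = 21/50 × 100 = 42%
Salt term: 16.6 × (-3) = -49.8
GC term: 0.41 × 42 = 17.22; length term: −600/50 = −12
Tm = 81.5 + (-49.8) + 17.22 − 12 = 36.92 → 36.9°C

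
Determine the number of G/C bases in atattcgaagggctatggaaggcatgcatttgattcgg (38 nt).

A=10, G=12, T=11, C=5
Total G or C: 12 + 5 = 17

17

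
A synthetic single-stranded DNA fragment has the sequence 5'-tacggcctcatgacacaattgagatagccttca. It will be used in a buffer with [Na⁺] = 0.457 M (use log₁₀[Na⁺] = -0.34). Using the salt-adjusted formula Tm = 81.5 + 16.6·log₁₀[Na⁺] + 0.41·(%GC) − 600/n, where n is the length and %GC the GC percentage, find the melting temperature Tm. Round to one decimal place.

Length n = 33. Scanning the sequence gives G=6, A=10, T=8, C=9.
G+C = 15, so %GC = 15/33 × 100 = 45.455%
Salt term: 16.6 × (-0.34) = -5.644
GC term: 0.41 × 45.455 = 18.637; length term: −600/33 = −18.182
Tm = 81.5 + (-5.644) + 18.637 − 18.182 = 76.311 → 76.3°C

76.3°C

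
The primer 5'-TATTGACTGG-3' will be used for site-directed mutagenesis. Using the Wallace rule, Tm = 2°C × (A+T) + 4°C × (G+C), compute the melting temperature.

28°C

Base counts: T=4, G=3, C=1, A=2
So N_AT = 6 and N_GC = 4.
Tm = 2(6) + 4(4) = 12 + 16 = 28°C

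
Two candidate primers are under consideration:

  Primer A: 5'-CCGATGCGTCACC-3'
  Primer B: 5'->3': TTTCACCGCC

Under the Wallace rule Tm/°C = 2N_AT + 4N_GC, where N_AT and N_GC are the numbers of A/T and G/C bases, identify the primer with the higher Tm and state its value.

Primer A: A+T=4, G+C=9 → Tm = 2(4)+4(9) = 44°C
Primer B: A+T=4, G+C=6 → Tm = 2(4)+4(6) = 32°C
44°C vs 32°C → primer A is higher.

Primer A, 44°C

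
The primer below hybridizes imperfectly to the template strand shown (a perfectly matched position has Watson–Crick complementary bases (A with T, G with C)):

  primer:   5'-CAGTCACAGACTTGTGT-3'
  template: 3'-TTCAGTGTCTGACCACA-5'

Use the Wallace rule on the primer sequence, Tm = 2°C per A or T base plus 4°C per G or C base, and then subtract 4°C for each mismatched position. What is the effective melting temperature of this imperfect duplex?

Primer base counts: A=4, T=5, G=4, C=4 → A+T=9, G+C=8
Perfect-match Tm = 2(9) + 4(8) = 18 + 32 = 50°C
Mismatches (positions where the bases are not complementary): 2 (at positions 1, 13)
Effective Tm = 50 − 2×4 = 50 − 8 = 42°C

42°C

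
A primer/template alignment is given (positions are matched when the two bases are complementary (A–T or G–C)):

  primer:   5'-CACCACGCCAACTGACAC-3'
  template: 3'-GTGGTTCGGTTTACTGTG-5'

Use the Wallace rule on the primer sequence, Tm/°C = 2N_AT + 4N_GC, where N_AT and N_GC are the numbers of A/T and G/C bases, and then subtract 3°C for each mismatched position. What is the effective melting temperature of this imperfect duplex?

52°C

Primer base counts: A=6, T=1, G=2, C=9 → A+T=7, G+C=11
Perfect-match Tm = 2(7) + 4(11) = 14 + 44 = 58°C
Mismatches (positions where the bases are not complementary): 2 (at positions 6, 12)
Effective Tm = 58 − 2×3 = 58 − 6 = 52°C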